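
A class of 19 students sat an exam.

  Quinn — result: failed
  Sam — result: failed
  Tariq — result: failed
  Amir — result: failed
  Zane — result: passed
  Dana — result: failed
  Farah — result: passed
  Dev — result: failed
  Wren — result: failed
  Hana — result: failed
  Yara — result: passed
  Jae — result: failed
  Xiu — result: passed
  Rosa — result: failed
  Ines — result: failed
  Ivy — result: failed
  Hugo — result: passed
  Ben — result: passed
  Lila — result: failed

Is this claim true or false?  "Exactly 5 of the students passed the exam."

Truth condition: |A ∩ B| = 5.
|A| = 19, |A ∩ B| = 6, |A ∖ B| = 13.
|A ∩ B| = 6, so the statement is false.

False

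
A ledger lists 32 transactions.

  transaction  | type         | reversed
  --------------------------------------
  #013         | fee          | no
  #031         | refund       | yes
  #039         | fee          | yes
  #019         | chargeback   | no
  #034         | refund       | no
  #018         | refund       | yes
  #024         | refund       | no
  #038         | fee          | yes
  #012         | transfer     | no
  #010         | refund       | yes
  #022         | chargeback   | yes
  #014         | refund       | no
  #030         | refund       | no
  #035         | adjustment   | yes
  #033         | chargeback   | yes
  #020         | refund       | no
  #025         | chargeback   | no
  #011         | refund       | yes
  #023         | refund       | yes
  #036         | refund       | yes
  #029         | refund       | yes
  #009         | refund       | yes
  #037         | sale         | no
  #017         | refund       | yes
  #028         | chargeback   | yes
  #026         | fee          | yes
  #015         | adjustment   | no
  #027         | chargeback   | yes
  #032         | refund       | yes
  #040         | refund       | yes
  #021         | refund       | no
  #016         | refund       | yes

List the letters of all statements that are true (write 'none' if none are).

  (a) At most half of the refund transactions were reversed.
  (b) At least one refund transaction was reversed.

(b)

|A| = 18, |A ∩ B| = 12, |A ∖ B| = 6.
(a) |A ∩ B| ≤ |A ∖ B|: fails.
(b) A ∩ B ≠ ∅ (|A ∩ B| ≥ 1): holds.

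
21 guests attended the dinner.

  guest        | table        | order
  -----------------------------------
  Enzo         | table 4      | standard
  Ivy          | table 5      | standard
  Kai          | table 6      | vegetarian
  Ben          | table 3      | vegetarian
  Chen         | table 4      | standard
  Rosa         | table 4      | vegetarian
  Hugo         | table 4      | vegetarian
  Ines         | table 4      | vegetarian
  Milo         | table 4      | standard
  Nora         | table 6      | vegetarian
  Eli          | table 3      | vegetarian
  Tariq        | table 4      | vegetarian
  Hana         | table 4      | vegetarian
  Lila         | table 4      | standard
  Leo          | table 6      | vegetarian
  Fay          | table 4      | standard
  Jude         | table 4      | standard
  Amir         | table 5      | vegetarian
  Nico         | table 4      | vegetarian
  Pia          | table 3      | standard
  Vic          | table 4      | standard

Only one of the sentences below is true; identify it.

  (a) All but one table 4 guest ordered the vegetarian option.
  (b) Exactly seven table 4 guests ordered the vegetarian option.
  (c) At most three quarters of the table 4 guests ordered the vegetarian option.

(c)

|A| = 13, |A ∩ B| = 6, |A ∖ B| = 7.
(a) requires |A ∖ B| = 1: false.
(b) requires |A ∩ B| = 7: false.
(c) requires |A ∩ B| / |A| ≤ 3/4: true.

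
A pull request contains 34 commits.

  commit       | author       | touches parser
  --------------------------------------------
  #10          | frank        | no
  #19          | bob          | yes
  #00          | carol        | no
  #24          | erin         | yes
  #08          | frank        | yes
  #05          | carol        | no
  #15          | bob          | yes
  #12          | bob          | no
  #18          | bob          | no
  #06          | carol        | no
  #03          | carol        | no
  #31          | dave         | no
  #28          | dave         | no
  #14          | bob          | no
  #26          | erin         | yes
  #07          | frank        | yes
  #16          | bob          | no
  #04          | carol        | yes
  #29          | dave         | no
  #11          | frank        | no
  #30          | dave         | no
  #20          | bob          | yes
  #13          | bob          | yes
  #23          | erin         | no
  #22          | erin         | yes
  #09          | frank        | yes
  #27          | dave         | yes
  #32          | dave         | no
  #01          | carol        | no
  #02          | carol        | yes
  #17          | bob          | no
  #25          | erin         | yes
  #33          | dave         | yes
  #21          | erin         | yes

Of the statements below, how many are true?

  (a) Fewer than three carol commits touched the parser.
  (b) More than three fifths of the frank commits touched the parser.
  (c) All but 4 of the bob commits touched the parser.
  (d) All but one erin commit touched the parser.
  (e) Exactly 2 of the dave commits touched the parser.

(a) carol: |A| = 7, |A ∩ B| = 2; needs |A ∩ B| < 3 — true.
(b) frank: |A| = 5, |A ∩ B| = 3; needs |A ∩ B| / |A| > 3/5 — false.
(c) bob: |A| = 9, |A ∩ B| = 4; needs |A ∖ B| = 4 — false.
(d) erin: |A| = 6, |A ∩ B| = 5; needs |A ∖ B| = 1 — true.
(e) dave: |A| = 7, |A ∩ B| = 2; needs |A ∩ B| = 2 — true.

3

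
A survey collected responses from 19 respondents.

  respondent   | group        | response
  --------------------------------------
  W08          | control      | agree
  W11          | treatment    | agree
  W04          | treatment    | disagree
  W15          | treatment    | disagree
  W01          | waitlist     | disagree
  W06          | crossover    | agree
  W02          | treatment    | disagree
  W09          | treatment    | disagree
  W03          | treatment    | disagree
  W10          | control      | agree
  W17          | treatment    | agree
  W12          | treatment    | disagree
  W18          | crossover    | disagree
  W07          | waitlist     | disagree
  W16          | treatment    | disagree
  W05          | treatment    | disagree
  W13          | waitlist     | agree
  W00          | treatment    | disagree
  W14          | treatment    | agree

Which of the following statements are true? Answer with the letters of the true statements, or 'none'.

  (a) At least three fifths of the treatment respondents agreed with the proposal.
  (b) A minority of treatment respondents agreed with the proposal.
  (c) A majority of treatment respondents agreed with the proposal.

(b)

|A| = 12, |A ∩ B| = 3, |A ∖ B| = 9.
(a) |A ∩ B| / |A| ≥ 3/5: fails.
(b) |A ∩ B| < |A ∖ B|: holds.
(c) |A ∩ B| > |A ∖ B|: fails.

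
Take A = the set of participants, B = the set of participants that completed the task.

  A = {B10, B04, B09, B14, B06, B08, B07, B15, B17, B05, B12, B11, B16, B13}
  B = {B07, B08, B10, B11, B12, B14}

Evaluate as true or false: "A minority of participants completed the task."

The determiner here denotes the relation: |A ∩ B| < |A ∖ B|.
A (the restrictor) = {B10, B04, B09, B14, B06, B08, B07, B15, B17, B05, B12, B11, B16, B13}, |A| = 14.
A ∩ B = {B10, B14, B08, B07, B12, B11}, so |A ∩ B| = 6.
A ∖ B = {B04, B09, B06, B15, B17, B05, B16, B13}, so |A ∖ B| = 8.
6 < 8, so the statement is true.

True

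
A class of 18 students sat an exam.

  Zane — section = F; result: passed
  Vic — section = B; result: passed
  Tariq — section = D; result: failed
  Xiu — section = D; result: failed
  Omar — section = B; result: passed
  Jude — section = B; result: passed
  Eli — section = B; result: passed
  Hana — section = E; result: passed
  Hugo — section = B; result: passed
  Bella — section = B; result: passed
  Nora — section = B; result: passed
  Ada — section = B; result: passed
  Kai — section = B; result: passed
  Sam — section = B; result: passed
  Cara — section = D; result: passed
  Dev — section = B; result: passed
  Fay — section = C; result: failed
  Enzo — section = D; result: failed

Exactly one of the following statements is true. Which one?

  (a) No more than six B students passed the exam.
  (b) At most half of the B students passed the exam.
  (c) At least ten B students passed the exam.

|A| = 11, |A ∩ B| = 11, |A ∖ B| = 0.
(a) requires |A ∩ B| ≤ 6: false.
(b) requires |A ∩ B| ≤ |A ∖ B|: false.
(c) requires |A ∩ B| ≥ 10: true.

(c)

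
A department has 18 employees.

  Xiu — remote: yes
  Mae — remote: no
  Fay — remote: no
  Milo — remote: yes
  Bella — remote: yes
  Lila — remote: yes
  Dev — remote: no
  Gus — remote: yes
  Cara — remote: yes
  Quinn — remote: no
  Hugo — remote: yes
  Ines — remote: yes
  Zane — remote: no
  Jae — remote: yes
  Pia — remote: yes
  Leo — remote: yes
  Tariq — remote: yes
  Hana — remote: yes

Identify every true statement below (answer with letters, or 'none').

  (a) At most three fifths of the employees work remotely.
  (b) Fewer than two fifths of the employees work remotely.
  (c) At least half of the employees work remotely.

(c)

|A| = 18, |A ∩ B| = 13, |A ∖ B| = 5.
(a) |A ∩ B| / |A| ≤ 3/5: fails.
(b) |A ∩ B| / |A| < 2/5: fails.
(c) |A ∩ B| ≥ |A ∖ B|: holds.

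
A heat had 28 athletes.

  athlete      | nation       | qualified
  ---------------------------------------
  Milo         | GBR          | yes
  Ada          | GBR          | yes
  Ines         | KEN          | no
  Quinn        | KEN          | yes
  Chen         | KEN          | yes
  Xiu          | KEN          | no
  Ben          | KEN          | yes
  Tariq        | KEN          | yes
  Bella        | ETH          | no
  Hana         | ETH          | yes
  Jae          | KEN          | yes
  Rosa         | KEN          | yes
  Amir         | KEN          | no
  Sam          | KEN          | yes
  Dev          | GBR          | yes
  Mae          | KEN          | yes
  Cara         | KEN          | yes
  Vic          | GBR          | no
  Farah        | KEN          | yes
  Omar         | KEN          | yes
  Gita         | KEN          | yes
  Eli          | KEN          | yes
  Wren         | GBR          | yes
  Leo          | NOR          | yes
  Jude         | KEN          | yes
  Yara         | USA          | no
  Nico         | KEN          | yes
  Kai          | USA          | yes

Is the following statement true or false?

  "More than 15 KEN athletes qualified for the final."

'More than 15 KEN athletes qualified for the final' holds iff |A ∩ B| > 15.
|A| = 18, |A ∩ B| = 15, |A ∖ B| = 3.
|A ∩ B| = 15, so the statement is false.

False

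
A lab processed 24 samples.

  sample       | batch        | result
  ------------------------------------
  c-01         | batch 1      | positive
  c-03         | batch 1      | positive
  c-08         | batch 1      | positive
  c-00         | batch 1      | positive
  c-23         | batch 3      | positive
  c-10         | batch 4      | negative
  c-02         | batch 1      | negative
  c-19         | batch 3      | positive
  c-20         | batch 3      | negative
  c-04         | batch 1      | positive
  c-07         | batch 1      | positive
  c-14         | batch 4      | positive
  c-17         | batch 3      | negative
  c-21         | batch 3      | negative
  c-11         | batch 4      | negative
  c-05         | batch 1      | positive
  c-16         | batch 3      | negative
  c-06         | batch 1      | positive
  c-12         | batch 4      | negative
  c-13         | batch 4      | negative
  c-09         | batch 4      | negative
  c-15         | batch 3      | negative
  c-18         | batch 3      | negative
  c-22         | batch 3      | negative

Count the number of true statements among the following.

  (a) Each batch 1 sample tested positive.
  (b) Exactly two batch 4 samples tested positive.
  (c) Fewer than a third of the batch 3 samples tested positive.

(a) batch 1: |A| = 9, |A ∩ B| = 8; needs A ⊆ B, i.e. every element of A is in B (|A ∖ B| = 0) — false.
(b) batch 4: |A| = 6, |A ∩ B| = 1; needs |A ∩ B| = 2 — false.
(c) batch 3: |A| = 9, |A ∩ B| = 2; needs |A ∩ B| / |A| < 1/3 — true.

1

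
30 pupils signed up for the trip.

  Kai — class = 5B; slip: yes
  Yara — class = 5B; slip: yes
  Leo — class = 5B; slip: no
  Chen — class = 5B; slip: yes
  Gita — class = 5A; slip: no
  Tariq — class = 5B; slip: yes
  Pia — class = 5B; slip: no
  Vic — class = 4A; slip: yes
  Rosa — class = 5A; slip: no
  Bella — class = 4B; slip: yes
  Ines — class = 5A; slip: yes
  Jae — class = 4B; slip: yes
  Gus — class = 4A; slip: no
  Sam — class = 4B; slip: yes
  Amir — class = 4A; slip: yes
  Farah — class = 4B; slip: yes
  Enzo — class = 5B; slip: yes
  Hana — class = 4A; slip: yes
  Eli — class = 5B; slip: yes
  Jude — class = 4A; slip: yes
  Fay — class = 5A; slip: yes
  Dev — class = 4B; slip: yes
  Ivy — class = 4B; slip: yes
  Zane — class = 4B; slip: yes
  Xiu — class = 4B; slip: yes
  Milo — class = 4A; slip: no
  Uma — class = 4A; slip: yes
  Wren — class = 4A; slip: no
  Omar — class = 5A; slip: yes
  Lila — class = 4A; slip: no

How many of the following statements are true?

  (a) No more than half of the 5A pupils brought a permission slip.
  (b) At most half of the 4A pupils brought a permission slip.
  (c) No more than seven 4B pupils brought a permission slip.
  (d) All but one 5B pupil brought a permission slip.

0

(a) 5A: |A| = 5, |A ∩ B| = 3; needs |A ∩ B| ≤ |A ∖ B| — false.
(b) 4A: |A| = 9, |A ∩ B| = 5; needs |A ∩ B| ≤ |A ∖ B| — false.
(c) 4B: |A| = 8, |A ∩ B| = 8; needs |A ∩ B| ≤ 7 — false.
(d) 5B: |A| = 8, |A ∩ B| = 6; needs |A ∖ B| = 1 — false.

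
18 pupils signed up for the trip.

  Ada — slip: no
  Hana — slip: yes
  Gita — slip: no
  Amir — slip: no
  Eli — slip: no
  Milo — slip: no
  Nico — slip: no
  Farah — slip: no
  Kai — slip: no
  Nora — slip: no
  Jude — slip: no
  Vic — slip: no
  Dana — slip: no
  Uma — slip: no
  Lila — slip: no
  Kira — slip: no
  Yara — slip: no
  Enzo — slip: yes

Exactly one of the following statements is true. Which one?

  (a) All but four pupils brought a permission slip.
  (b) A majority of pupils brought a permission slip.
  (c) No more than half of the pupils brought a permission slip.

|A| = 18, |A ∩ B| = 2, |A ∖ B| = 16.
(a) requires |A ∖ B| = 4: false.
(b) requires |A ∩ B| > |A ∖ B|: false.
(c) requires |A ∩ B| ≤ |A ∖ B|: true.

(c)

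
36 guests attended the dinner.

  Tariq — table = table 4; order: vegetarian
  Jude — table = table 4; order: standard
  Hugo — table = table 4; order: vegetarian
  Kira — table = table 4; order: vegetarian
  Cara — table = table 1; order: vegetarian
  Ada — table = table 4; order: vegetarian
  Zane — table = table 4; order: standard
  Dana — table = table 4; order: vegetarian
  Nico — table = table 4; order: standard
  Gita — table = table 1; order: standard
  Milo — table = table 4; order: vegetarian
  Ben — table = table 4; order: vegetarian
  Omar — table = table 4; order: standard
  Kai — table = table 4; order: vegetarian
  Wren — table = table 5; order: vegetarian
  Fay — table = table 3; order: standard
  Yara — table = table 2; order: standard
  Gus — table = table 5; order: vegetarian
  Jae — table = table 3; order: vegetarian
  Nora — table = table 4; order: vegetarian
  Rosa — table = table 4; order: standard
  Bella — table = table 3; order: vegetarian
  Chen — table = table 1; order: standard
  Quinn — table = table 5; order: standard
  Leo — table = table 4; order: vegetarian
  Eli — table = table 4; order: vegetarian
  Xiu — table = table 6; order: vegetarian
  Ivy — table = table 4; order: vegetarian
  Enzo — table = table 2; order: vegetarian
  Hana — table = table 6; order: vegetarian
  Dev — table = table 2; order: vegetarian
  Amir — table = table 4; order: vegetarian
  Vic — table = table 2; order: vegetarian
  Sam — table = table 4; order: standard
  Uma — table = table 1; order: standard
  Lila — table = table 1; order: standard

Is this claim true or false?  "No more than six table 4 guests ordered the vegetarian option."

False

'No more than six table 4 guests ordered the vegetarian option' holds iff |A ∩ B| ≤ 6.
|A| = 19, |A ∩ B| = 13, |A ∖ B| = 6.
|A ∩ B| = 13, so the statement is false.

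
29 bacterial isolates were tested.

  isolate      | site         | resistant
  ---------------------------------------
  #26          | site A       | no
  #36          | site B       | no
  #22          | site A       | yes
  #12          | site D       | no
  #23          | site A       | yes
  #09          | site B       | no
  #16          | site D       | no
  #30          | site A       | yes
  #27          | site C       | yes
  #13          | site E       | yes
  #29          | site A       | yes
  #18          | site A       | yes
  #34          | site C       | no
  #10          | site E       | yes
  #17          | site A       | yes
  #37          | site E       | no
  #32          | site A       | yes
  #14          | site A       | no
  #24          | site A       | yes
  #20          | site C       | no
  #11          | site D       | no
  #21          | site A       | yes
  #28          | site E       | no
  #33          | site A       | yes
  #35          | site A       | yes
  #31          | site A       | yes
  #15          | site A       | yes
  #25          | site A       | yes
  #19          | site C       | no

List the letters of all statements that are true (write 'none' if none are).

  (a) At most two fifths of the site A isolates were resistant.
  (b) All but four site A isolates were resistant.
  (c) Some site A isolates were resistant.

(c)

|A| = 16, |A ∩ B| = 14, |A ∖ B| = 2.
(a) |A ∩ B| / |A| ≤ 2/5: fails.
(b) |A ∖ B| = 4: fails.
(c) A ∩ B ≠ ∅ (|A ∩ B| ≥ 1): holds.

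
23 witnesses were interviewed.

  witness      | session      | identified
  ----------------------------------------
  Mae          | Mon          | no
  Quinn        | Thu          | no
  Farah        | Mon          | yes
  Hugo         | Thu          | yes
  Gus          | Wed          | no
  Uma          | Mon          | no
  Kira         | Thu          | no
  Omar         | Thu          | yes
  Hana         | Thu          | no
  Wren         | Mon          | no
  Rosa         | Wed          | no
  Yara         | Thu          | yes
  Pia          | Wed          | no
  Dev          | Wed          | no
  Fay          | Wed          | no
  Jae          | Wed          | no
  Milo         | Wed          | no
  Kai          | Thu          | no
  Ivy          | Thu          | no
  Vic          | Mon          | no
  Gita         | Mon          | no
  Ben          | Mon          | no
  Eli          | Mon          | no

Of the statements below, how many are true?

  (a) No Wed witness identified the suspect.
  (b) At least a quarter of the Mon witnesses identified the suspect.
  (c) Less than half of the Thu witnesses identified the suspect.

2

(a) Wed: |A| = 7, |A ∩ B| = 0; needs A ∩ B = ∅ (|A ∩ B| = 0) — true.
(b) Mon: |A| = 8, |A ∩ B| = 1; needs |A ∩ B| / |A| ≥ 1/4 — false.
(c) Thu: |A| = 8, |A ∩ B| = 3; needs |A ∩ B| < |A ∖ B| — true.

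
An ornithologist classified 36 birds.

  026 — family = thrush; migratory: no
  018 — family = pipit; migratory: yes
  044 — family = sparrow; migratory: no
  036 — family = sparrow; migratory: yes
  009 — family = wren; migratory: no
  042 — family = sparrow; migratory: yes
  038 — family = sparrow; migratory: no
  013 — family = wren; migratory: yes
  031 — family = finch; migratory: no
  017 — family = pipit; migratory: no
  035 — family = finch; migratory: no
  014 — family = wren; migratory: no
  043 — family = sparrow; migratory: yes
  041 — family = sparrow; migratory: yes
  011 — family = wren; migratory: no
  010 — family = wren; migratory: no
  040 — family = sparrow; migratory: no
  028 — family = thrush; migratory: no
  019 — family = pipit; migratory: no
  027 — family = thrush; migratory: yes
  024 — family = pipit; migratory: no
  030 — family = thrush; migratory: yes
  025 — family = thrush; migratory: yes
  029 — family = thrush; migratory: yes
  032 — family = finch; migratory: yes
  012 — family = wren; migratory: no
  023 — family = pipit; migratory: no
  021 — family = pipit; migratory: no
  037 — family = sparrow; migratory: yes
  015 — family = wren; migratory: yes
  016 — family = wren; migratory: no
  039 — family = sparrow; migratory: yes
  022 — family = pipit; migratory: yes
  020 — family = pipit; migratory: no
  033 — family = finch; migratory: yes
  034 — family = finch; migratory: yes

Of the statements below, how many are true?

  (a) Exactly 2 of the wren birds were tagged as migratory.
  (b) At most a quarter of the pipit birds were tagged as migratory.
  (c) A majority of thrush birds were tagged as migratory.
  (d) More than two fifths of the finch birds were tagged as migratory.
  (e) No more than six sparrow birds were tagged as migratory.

(a) wren: |A| = 8, |A ∩ B| = 2; needs |A ∩ B| = 2 — true.
(b) pipit: |A| = 8, |A ∩ B| = 2; needs |A ∩ B| / |A| ≤ 1/4 — true.
(c) thrush: |A| = 6, |A ∩ B| = 4; needs |A ∩ B| > |A ∖ B| — true.
(d) finch: |A| = 5, |A ∩ B| = 3; needs |A ∩ B| / |A| > 2/5 — true.
(e) sparrow: |A| = 9, |A ∩ B| = 6; needs |A ∩ B| ≤ 6 — true.

5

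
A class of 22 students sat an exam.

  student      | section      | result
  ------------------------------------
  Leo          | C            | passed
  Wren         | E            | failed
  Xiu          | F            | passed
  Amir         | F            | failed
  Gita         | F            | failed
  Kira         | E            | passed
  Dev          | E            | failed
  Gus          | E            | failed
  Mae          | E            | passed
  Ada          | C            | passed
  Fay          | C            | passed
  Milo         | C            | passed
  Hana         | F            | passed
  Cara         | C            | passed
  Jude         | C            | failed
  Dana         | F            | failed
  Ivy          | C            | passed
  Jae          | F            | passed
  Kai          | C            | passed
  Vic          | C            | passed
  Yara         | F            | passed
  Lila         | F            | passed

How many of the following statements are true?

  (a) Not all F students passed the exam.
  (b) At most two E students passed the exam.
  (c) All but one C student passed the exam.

3

(a) F: |A| = 8, |A ∩ B| = 5; needs A ⊄ B (|A ∖ B| ≥ 1) — true.
(b) E: |A| = 5, |A ∩ B| = 2; needs |A ∩ B| ≤ 2 — true.
(c) C: |A| = 9, |A ∩ B| = 8; needs |A ∖ B| = 1 — true.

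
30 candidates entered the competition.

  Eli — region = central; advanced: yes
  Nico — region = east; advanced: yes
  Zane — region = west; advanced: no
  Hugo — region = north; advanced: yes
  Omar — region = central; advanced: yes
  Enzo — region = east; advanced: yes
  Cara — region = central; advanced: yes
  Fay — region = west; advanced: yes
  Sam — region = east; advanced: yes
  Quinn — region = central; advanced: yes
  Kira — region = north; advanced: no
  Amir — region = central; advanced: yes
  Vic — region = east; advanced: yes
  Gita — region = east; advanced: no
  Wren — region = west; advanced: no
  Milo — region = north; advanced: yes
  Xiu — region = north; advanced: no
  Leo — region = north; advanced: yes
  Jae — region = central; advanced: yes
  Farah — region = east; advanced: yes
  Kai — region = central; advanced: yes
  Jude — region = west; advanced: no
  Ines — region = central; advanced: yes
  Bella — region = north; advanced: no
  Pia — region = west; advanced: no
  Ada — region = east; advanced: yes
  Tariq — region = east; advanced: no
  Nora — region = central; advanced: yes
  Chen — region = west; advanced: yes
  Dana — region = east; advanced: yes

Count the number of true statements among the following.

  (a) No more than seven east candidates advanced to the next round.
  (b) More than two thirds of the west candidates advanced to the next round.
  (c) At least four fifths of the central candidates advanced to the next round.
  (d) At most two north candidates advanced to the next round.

2

(a) east: |A| = 9, |A ∩ B| = 7; needs |A ∩ B| ≤ 7 — true.
(b) west: |A| = 6, |A ∩ B| = 2; needs |A ∩ B| / |A| > 2/3 — false.
(c) central: |A| = 9, |A ∩ B| = 9; needs |A ∩ B| / |A| ≥ 4/5 — true.
(d) north: |A| = 6, |A ∩ B| = 3; needs |A ∩ B| ≤ 2 — false.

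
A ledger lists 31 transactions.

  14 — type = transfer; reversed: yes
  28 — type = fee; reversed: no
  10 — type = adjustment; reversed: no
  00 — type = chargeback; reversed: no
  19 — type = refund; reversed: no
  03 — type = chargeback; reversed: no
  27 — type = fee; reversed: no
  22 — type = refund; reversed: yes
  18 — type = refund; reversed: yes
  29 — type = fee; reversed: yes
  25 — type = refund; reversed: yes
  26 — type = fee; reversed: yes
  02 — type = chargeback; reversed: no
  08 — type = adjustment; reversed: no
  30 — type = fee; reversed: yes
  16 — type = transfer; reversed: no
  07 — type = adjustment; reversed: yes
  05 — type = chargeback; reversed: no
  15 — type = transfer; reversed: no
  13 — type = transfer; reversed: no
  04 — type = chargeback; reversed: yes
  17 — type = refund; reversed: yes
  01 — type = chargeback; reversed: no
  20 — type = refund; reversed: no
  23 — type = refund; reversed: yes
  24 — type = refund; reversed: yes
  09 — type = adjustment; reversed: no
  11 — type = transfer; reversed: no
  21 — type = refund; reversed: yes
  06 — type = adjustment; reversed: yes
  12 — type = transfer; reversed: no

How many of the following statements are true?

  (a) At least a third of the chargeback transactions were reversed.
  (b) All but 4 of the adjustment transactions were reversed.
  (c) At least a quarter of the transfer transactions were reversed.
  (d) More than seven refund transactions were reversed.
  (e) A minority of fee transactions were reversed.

(a) chargeback: |A| = 6, |A ∩ B| = 1; needs |A ∩ B| / |A| ≥ 1/3 — false.
(b) adjustment: |A| = 5, |A ∩ B| = 2; needs |A ∖ B| = 4 — false.
(c) transfer: |A| = 6, |A ∩ B| = 1; needs |A ∩ B| / |A| ≥ 1/4 — false.
(d) refund: |A| = 9, |A ∩ B| = 7; needs |A ∩ B| > 7 — false.
(e) fee: |A| = 5, |A ∩ B| = 3; needs |A ∩ B| < |A ∖ B| — false.

0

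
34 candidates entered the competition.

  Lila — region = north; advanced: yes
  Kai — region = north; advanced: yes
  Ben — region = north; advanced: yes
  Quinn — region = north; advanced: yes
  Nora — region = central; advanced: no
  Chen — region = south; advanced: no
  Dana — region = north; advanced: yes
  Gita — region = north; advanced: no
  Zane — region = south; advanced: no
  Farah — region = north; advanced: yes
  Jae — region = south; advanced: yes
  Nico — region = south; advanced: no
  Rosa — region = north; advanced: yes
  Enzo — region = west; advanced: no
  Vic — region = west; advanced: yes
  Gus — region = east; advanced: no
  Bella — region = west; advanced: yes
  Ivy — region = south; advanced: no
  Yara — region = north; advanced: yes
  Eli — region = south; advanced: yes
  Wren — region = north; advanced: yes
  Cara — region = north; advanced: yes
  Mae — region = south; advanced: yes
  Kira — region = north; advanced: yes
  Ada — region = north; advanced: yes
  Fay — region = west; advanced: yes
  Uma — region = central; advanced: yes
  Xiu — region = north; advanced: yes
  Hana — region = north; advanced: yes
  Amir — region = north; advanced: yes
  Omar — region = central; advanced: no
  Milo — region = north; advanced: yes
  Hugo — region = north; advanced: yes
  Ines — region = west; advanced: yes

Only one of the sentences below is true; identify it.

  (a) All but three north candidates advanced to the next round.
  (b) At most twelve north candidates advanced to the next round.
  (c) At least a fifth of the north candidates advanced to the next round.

(c)

|A| = 18, |A ∩ B| = 17, |A ∖ B| = 1.
(a) requires |A ∖ B| = 3: false.
(b) requires |A ∩ B| ≤ 12: false.
(c) requires |A ∩ B| / |A| ≥ 1/5: true.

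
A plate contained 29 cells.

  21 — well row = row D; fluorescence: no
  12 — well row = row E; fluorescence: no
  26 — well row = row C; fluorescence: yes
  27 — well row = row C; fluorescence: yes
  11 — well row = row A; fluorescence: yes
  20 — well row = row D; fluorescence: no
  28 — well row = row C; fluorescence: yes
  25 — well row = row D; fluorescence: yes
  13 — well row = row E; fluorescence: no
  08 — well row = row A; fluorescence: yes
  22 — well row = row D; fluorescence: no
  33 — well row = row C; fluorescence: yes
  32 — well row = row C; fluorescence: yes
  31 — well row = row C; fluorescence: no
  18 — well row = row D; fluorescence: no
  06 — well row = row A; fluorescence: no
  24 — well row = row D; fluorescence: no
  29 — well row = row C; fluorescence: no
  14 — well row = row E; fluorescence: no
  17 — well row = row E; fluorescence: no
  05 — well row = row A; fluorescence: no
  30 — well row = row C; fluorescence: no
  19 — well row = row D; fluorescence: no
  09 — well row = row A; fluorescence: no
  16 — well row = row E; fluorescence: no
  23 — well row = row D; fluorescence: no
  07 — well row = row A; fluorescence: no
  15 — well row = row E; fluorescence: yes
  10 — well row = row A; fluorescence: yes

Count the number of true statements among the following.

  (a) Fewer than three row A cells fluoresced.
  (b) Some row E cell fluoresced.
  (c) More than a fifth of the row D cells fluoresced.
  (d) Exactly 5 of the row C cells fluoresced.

2

(a) row A: |A| = 7, |A ∩ B| = 3; needs |A ∩ B| < 3 — false.
(b) row E: |A| = 6, |A ∩ B| = 1; needs A ∩ B ≠ ∅ (|A ∩ B| ≥ 1) — true.
(c) row D: |A| = 8, |A ∩ B| = 1; needs |A ∩ B| / |A| > 1/5 — false.
(d) row C: |A| = 8, |A ∩ B| = 5; needs |A ∩ B| = 5 — true.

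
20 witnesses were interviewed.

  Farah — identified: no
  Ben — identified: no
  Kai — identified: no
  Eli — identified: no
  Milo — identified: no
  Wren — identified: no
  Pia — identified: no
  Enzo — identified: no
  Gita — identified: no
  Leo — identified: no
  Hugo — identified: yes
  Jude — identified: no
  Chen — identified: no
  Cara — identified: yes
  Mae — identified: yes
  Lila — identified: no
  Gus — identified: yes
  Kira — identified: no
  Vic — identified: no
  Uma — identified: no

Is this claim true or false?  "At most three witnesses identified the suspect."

Truth condition: |A ∩ B| ≤ 3.
|A| = 20, |A ∩ B| = 4, |A ∖ B| = 16.
|A ∩ B| = 4, so the statement is false.

False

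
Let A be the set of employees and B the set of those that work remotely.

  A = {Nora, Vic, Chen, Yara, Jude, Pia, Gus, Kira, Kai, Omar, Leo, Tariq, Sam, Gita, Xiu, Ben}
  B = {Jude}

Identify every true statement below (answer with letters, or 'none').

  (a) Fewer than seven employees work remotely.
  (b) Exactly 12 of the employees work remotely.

|A| = 16, |A ∩ B| = 1, |A ∖ B| = 15.
(a) |A ∩ B| < 7: holds.
(b) |A ∩ B| = 12: fails.

(a)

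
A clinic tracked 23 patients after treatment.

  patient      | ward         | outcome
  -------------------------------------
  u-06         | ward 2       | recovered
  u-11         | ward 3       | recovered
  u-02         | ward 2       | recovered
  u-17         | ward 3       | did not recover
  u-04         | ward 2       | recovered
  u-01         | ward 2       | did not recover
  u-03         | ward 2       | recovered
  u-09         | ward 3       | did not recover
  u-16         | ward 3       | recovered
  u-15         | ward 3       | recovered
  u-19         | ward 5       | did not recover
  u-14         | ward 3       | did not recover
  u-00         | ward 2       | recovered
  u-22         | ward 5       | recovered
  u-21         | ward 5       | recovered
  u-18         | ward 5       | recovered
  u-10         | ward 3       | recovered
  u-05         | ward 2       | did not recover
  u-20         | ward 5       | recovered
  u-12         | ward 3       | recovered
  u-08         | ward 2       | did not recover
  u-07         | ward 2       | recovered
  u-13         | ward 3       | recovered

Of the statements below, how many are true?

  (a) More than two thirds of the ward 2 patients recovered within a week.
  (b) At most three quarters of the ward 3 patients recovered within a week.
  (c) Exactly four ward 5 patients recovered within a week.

(a) ward 2: |A| = 9, |A ∩ B| = 6; needs |A ∩ B| / |A| > 2/3 — false.
(b) ward 3: |A| = 9, |A ∩ B| = 6; needs |A ∩ B| / |A| ≤ 3/4 — true.
(c) ward 5: |A| = 5, |A ∩ B| = 4; needs |A ∩ B| = 4 — true.

2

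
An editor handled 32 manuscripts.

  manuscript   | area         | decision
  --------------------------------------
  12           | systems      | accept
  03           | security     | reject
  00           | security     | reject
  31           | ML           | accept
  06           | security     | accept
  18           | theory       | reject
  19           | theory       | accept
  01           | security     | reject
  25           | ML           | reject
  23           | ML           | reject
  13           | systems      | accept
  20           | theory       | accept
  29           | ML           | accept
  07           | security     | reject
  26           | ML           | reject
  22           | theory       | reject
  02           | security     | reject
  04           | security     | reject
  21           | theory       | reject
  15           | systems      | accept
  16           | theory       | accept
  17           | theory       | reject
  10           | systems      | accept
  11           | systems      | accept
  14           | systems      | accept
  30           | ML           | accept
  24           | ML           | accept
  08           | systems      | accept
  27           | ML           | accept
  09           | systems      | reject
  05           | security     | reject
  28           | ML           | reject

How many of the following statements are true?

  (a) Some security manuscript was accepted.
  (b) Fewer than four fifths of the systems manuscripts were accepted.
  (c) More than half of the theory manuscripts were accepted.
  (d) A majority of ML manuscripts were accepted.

2

(a) security: |A| = 8, |A ∩ B| = 1; needs A ∩ B ≠ ∅ (|A ∩ B| ≥ 1) — true.
(b) systems: |A| = 8, |A ∩ B| = 7; needs |A ∩ B| / |A| < 4/5 — false.
(c) theory: |A| = 7, |A ∩ B| = 3; needs |A ∩ B| > |A ∖ B| — false.
(d) ML: |A| = 9, |A ∩ B| = 5; needs |A ∩ B| > |A ∖ B| — true.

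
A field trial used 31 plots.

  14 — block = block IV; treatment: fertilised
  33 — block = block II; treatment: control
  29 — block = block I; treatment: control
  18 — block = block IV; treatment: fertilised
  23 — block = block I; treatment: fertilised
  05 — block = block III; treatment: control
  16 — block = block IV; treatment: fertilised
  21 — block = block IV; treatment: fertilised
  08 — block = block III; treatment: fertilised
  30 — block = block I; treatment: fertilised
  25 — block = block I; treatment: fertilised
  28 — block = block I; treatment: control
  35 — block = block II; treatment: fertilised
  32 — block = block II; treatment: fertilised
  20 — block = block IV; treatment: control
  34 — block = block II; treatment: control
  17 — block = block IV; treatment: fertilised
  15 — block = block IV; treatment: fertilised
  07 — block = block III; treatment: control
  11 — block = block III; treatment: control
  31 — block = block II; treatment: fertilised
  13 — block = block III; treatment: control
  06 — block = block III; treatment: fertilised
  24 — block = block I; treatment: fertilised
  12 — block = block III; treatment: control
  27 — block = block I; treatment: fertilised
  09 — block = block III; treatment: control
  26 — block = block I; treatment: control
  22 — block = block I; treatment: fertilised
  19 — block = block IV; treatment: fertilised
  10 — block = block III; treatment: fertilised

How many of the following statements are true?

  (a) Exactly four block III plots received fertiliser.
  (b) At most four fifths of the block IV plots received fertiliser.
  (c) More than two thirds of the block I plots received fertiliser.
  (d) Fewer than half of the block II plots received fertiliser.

0

(a) block III: |A| = 9, |A ∩ B| = 3; needs |A ∩ B| = 4 — false.
(b) block IV: |A| = 8, |A ∩ B| = 7; needs |A ∩ B| / |A| ≤ 4/5 — false.
(c) block I: |A| = 9, |A ∩ B| = 6; needs |A ∩ B| / |A| > 2/3 — false.
(d) block II: |A| = 5, |A ∩ B| = 3; needs |A ∩ B| < |A ∖ B| — false.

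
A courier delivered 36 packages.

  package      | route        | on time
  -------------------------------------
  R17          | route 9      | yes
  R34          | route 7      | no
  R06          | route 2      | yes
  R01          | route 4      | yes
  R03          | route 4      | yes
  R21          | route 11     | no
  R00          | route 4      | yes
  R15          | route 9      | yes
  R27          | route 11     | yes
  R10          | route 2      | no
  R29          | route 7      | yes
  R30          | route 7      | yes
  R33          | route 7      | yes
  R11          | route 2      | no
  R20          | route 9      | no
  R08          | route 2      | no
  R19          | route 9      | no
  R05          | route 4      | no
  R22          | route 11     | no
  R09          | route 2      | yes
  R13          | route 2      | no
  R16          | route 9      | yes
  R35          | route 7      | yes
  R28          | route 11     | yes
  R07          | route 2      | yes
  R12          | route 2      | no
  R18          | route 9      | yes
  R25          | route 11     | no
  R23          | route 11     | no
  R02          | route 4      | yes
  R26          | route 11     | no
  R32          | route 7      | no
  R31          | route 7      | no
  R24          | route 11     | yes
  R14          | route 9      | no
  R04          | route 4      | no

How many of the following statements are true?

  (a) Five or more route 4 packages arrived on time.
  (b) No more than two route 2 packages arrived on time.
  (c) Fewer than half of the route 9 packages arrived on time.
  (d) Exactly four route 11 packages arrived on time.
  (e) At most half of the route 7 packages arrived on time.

(a) route 4: |A| = 6, |A ∩ B| = 4; needs |A ∩ B| ≥ 5 — false.
(b) route 2: |A| = 8, |A ∩ B| = 3; needs |A ∩ B| ≤ 2 — false.
(c) route 9: |A| = 7, |A ∩ B| = 4; needs |A ∩ B| < |A ∖ B| — false.
(d) route 11: |A| = 8, |A ∩ B| = 3; needs |A ∩ B| = 4 — false.
(e) route 7: |A| = 7, |A ∩ B| = 4; needs |A ∩ B| ≤ |A ∖ B| — false.

0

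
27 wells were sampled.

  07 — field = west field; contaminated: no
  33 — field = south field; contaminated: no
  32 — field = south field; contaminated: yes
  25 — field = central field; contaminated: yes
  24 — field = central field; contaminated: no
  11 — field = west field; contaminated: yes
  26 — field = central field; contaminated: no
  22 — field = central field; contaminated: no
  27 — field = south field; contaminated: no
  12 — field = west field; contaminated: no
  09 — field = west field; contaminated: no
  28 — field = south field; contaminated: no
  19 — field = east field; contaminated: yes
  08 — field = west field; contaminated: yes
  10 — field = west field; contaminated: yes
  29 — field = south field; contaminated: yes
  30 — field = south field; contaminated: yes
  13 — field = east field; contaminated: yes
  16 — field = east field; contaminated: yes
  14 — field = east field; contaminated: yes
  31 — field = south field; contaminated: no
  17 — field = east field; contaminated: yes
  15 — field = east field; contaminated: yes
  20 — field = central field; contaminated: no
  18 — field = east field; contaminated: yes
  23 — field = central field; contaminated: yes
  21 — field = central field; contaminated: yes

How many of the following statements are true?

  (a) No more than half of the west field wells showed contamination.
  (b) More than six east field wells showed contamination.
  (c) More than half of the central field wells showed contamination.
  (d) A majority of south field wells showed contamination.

2

(a) west field: |A| = 6, |A ∩ B| = 3; needs |A ∩ B| ≤ |A ∖ B| — true.
(b) east field: |A| = 7, |A ∩ B| = 7; needs |A ∩ B| > 6 — true.
(c) central field: |A| = 7, |A ∩ B| = 3; needs |A ∩ B| > |A ∖ B| — false.
(d) south field: |A| = 7, |A ∩ B| = 3; needs |A ∩ B| > |A ∖ B| — false.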